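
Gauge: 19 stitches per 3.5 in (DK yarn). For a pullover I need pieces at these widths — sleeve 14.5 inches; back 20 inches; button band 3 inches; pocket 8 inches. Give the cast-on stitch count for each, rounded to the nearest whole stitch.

sleeve 79; back 109; button band 16; pocket 43.

Rate = 19/3.5 = 5.429 sts per in.
sleeve: 14.5 × 5.429 = 78.71 → 79.
back: 20 × 5.429 = 108.57 → 109.
button band: 3 × 5.429 = 16.29 → 16.
pocket: 8 × 5.429 = 43.43 → 43.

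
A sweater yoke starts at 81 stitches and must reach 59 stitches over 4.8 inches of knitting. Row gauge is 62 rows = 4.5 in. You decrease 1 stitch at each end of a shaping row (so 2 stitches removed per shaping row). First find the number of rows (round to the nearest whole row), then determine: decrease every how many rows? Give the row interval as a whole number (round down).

Decrease every 6th row.

Rows = 4.8 × 13.778 = 66.1 → 66 rows.
Stitches to remove: 22 → 11 shaping rows (at 2 st each).
66 / 11 = 6.00 → every 6 rows.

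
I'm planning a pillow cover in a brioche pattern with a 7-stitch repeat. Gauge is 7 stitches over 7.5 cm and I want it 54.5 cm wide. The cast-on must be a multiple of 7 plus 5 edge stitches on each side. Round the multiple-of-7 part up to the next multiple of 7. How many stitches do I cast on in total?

7 / 7.5 = 0.933 sts per cm.
54.5 × 0.933 = 50.87 sts.
Less 10 edge sts → 40.87 for the repeat.
Next multiple of 7: 42.
Add back 10 edge sts → 52.

52 stitches.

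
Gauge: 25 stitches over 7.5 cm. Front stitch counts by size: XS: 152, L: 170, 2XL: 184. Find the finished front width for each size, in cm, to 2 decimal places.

25/7.5 = 3.333 sts per cm.
XS: 152 / 3.333 = 45.600 → 45.60 cm.
L: 170 / 3.333 = 51.000 → 51.00 cm.
2XL: 184 / 3.333 = 55.200 → 55.20 cm.

XS 45.60 cm; L 51.00 cm; 2XL 55.20 cm.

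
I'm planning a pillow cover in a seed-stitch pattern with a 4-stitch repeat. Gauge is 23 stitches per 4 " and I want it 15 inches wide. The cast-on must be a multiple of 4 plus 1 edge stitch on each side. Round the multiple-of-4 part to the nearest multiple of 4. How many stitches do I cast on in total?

23 / 4 = 5.75 sts per inch.
15 × 5.75 = 86.25 sts.
Less 2 edge sts → 84.25 for the repeat.
Nearest multiple of 4: 84.
Add back 2 edge sts → 86.

CO 86 sts.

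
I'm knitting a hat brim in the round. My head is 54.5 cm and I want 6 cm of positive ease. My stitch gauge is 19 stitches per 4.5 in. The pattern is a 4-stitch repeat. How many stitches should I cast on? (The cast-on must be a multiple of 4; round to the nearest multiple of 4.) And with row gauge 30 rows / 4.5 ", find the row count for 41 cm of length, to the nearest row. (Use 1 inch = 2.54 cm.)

Finished = 54.5 + 6 = 60.5 cm.
60.5 cm × 1/2.54 = 23.82 inches.
19/4.5 = 4.222 sts per in; 23.82 × 4.222 = 100.57 sts.
Nearest multiple of 4 → 100.
41 cm = 16.14 inches; × 6.667 = 107.61 → 108 rows.

Cast on 100 stitches; work 108 rows.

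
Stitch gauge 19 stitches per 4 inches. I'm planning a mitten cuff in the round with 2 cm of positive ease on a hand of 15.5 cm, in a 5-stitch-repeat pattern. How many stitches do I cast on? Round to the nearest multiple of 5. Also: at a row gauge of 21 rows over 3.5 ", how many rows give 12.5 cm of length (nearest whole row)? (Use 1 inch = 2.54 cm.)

Cast on 35 stitches; work 30 rows.

Finished = 15.5 + 2 = 17.5 cm.
17.5 cm × 1/2.54 = 6.89 inches.
19/4 = 4.75 sts per in; 6.89 × 4.75 = 32.73 sts.
Nearest multiple of 5 → 35.
12.5 cm = 4.92 inches; × 6 = 29.53 → 30 rows.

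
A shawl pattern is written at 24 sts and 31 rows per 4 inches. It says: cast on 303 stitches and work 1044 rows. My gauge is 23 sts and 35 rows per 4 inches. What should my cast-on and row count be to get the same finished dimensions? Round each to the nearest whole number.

Stitches: 303 × 23/24 = 290.38 → 290.
Rows: 1044 × 35/31 = 1178.71 → 1179.

Cast on 290 stitches; work 1179 rows.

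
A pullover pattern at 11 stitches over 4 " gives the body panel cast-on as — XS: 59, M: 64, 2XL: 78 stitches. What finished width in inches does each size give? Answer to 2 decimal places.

11/4 = 2.75 sts per in.
XS: 59 / 2.75 = 21.455 → 21.45 in.
M: 64 / 2.75 = 23.273 → 23.27 in.
2XL: 78 / 2.75 = 28.364 → 28.36 in.

XS 21.45 inches; M 23.27 inches; 2XL 28.36 inches.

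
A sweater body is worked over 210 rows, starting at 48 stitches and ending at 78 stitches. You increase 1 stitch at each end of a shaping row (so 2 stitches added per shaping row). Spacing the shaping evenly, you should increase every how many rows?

Increase every 14th row.

Stitches to add: |78 − 48| = 30.
Shaping rows needed: 30 / 2 = 15.
210 rows / 15 = every 14 rows.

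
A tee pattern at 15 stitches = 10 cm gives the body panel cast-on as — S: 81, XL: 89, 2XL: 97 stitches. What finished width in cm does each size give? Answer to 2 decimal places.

15/10 = 1.5 sts per cm.
S: 81 / 1.5 = 54.000 → 54.00 cm.
XL: 89 / 1.5 = 59.333 → 59.33 cm.
2XL: 97 / 1.5 = 64.667 → 64.67 cm.

S 54.00 cm; XL 59.33 cm; 2XL 64.67 cm.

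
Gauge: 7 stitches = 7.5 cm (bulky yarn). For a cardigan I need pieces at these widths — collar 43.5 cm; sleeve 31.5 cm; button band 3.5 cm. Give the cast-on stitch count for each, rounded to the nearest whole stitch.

Rate = 7/7.5 = 0.933 sts per cm.
collar: 43.5 × 0.933 = 40.60 → 41.
sleeve: 31.5 × 0.933 = 29.40 → 29.
button band: 3.5 × 0.933 = 3.27 → 3.

collar 41; sleeve 29; button band 3.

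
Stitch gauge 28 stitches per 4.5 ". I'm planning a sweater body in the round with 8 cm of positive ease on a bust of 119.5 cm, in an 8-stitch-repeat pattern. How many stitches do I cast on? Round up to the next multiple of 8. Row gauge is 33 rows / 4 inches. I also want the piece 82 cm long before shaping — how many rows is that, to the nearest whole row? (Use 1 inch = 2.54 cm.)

Finished = 119.5 + 8 = 127.5 cm.
127.5 cm × 1/2.54 = 50.20 inches.
28/4.5 = 6.222 sts per in; 50.20 × 6.222 = 312.34 sts.
Next multiple of 8 → 320.
82 cm = 32.28 inches; × 8.25 = 266.34 → 266 rows.

Cast on 320 stitches; work 266 rows.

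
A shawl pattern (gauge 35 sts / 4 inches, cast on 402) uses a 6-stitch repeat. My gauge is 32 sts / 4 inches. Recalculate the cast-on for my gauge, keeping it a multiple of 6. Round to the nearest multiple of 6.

CO 366 sts.

402 × 32 / 35 = 367.54.
Nearest multiple of 6: 366.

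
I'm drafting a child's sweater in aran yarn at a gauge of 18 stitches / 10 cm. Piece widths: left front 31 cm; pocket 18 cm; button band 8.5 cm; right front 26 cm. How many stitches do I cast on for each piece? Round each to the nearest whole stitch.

left front 56; pocket 32; button band 15; right front 47.

Rate = 18/10 = 1.8 sts per cm.
left front: 31 × 1.8 = 55.80 → 56.
pocket: 18 × 1.8 = 32.40 → 32.
button band: 8.5 × 1.8 = 15.30 → 15.
right front: 26 × 1.8 = 46.80 → 47.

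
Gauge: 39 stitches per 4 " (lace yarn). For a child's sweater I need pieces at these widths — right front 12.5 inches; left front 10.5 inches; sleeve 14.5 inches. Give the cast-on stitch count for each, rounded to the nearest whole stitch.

Rate = 39/4 = 9.75 sts per in.
right front: 12.5 × 9.75 = 121.88 → 122.
left front: 10.5 × 9.75 = 102.38 → 102.
sleeve: 14.5 × 9.75 = 141.38 → 141.

right front 122; left front 102; sleeve 141.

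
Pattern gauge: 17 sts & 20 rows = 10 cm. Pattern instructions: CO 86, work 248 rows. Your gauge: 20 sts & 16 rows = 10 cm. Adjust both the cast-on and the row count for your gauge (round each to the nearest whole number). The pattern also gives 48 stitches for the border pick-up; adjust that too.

Cast on 101 stitches; work 198 rows; border pick-up 56 stitches.

Stitches: 86 × 20/17 = 101.18 → 101.
Rows: 248 × 16/20 = 198.40 → 198.
border pick-up: 48 × 20/17 = 56.47 → 56.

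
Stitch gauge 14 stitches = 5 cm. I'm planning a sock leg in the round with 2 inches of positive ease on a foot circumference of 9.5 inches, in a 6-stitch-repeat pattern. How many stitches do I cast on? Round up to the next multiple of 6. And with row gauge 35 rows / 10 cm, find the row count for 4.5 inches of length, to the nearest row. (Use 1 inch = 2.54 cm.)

Finished = 9.5 + 2 = 11.5 inches.
11.5 inches × 2.54 = 29.21 cm.
14/5 = 2.8 sts per cm; 29.21 × 2.8 = 81.79 sts.
Next multiple of 6 → 84.
4.5 inches = 11.43 cm; × 3.5 = 40.01 → 40 rows.

Cast on 84 stitches; work 40 rows.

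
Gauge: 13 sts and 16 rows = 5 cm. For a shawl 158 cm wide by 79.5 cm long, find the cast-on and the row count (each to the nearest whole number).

Cast on 411 stitches and work 254 rows.

Stitch gauge = 13/5 = 2.6 sts/cm; 158 × 2.6 = 410.80 → 411 sts.
Row gauge = 16/5 = 3.2 rows/cm; 79.5 × 3.2 = 254.40 → 254 rows.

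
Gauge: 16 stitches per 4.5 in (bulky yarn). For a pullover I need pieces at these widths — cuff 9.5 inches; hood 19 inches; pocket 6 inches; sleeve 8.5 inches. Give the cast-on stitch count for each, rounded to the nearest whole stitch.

Rate = 16/4.5 = 3.556 sts per in.
cuff: 9.5 × 3.556 = 33.78 → 34.
hood: 19 × 3.556 = 67.56 → 68.
pocket: 6 × 3.556 = 21.33 → 21.
sleeve: 8.5 × 3.556 = 30.22 → 30.

cuff 34; hood 68; pocket 21; sleeve 30.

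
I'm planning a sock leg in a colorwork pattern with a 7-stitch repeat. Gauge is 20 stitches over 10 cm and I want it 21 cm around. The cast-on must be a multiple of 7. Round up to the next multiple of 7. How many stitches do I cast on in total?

CO 42 sts.

20 / 10 = 2 sts per cm.
21 × 2 = 42.00 sts.
Next multiple of 7: 42.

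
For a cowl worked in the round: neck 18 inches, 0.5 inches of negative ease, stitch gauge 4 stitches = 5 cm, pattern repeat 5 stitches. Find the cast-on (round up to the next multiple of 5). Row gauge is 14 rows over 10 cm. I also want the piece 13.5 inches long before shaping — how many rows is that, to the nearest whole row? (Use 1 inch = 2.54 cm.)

Cast on 40 stitches; work 48 rows.

Finished = 18 − 0.5 = 17.5 inches.
17.5 inches × 2.54 = 44.45 cm.
4/5 = 0.8 sts per cm; 44.45 × 0.8 = 35.56 sts.
Next multiple of 5 → 40.
13.5 inches = 34.29 cm; × 1.4 = 48.01 → 48 rows.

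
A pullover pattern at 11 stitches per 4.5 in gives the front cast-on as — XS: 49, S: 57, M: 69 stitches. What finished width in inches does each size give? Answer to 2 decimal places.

XS 20.05 inches; S 23.32 inches; M 28.23 inches.

11/4.5 = 2.444 sts per in.
XS: 49 / 2.444 = 20.045 → 20.05 in.
S: 57 / 2.444 = 23.318 → 23.32 in.
M: 69 / 2.444 = 28.227 → 28.23 in.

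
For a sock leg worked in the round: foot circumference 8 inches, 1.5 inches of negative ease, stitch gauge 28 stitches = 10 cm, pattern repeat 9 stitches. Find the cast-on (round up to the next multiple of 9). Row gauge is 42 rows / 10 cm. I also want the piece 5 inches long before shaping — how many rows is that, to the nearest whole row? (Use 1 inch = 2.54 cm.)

Finished = 8 − 1.5 = 6.5 inches.
6.5 inches × 2.54 = 16.51 cm.
28/10 = 2.8 sts per cm; 16.51 × 2.8 = 46.23 sts.
Next multiple of 9 → 54.
5 inches = 12.70 cm; × 4.2 = 53.34 → 53 rows.

Cast on 54 stitches; work 53 rows.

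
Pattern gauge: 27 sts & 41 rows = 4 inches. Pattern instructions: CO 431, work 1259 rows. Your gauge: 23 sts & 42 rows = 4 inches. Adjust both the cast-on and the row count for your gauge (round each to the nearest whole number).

Cast on 367 stitches; work 1290 rows.

Stitches: 431 × 23/27 = 367.15 → 367.
Rows: 1259 × 42/41 = 1289.71 → 1290.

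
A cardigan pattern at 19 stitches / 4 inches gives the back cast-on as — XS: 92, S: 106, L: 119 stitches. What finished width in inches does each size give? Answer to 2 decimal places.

19/4 = 4.75 sts per in.
XS: 92 / 4.75 = 19.368 → 19.37 in.
S: 106 / 4.75 = 22.316 → 22.32 in.
L: 119 / 4.75 = 25.053 → 25.05 in.

XS 19.37 inches; S 22.32 inches; L 25.05 inches.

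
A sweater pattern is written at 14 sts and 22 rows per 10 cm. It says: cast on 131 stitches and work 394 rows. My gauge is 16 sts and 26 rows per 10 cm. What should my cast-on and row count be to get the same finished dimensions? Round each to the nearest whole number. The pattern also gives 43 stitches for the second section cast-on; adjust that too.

Cast on 150 stitches; work 466 rows; second section cast-on 49 stitches.

Stitches: 131 × 16/14 = 149.71 → 150.
Rows: 394 × 26/22 = 465.64 → 466.
second section cast-on: 43 × 16/14 = 49.14 → 49.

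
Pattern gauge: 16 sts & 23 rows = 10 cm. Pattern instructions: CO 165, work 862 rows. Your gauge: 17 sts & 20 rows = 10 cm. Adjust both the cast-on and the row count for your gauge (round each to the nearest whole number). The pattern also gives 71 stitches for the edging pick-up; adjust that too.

Stitches: 165 × 17/16 = 175.31 → 175.
Rows: 862 × 20/23 = 749.57 → 750.
edging pick-up: 71 × 17/16 = 75.44 → 75.

Cast on 175 stitches; work 750 rows; edging pick-up 75 stitches.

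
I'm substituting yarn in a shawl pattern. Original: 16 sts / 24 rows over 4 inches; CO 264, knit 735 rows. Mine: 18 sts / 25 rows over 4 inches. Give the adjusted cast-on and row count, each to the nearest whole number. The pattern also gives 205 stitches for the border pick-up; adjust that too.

Cast on 297 stitches; work 766 rows; border pick-up 231 stitches.

Stitches: 264 × 18/16 = 297.00 → 297.
Rows: 735 × 25/24 = 765.62 → 766.
border pick-up: 205 × 18/16 = 230.62 → 231.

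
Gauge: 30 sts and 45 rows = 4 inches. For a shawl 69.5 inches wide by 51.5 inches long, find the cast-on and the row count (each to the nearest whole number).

Cast on 521 stitches and work 579 rows.

Stitch gauge = 30/4 = 7.5 sts/in; 69.5 × 7.5 = 521.25 → 521 sts.
Row gauge = 45/4 = 11.25 rows/in; 51.5 × 11.25 = 579.38 → 579 rows.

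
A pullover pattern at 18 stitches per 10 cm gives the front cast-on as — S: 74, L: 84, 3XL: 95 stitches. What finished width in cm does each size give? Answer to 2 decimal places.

18/10 = 1.8 sts per cm.
S: 74 / 1.8 = 41.111 → 41.11 cm.
L: 84 / 1.8 = 46.667 → 46.67 cm.
3XL: 95 / 1.8 = 52.778 → 52.78 cm.

S 41.11 cm; L 46.67 cm; 3XL 52.78 cm.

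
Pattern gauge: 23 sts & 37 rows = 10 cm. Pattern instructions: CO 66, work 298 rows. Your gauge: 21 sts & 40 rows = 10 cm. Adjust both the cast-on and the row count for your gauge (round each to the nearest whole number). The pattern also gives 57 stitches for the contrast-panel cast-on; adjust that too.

Cast on 60 stitches; work 322 rows; contrast-panel cast-on 52 stitches.

Stitches: 66 × 21/23 = 60.26 → 60.
Rows: 298 × 40/37 = 322.16 → 322.
contrast-panel cast-on: 57 × 21/23 = 52.04 → 52.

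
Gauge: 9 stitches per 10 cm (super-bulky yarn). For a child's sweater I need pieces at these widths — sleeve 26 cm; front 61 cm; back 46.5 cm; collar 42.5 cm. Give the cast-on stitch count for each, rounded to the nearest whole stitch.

sleeve 23; front 55; back 42; collar 38.

Rate = 9/10 = 0.9 sts per cm.
sleeve: 26 × 0.9 = 23.40 → 23.
front: 61 × 0.9 = 54.90 → 55.
back: 46.5 × 0.9 = 41.85 → 42.
collar: 42.5 × 0.9 = 38.25 → 38.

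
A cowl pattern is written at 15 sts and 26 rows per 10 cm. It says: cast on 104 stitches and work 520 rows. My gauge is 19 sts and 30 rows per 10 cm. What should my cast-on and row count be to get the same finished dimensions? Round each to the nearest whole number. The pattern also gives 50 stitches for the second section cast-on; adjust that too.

Stitches: 104 × 19/15 = 131.73 → 132.
Rows: 520 × 30/26 = 600.00 → 600.
second section cast-on: 50 × 19/15 = 63.33 → 63.

Cast on 132 stitches; work 600 rows; second section cast-on 63 stitches.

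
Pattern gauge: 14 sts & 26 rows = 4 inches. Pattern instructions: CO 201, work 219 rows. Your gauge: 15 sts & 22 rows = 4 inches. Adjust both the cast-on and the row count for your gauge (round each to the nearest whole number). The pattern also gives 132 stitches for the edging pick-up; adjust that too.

Stitches: 201 × 15/14 = 215.36 → 215.
Rows: 219 × 22/26 = 185.31 → 185.
edging pick-up: 132 × 15/14 = 141.43 → 141.

Cast on 215 stitches; work 185 rows; edging pick-up 141 stitches.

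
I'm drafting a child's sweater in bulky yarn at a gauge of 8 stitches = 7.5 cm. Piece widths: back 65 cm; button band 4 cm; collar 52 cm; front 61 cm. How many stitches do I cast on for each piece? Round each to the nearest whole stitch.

Rate = 8/7.5 = 1.067 sts per cm.
back: 65 × 1.067 = 69.33 → 69.
button band: 4 × 1.067 = 4.27 → 4.
collar: 52 × 1.067 = 55.47 → 55.
front: 61 × 1.067 = 65.07 → 65.

back 69; button band 4; collar 55; front 65.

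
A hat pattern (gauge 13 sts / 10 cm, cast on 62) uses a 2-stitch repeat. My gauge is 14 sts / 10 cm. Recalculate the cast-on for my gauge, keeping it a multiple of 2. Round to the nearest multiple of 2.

CO 66 sts.

62 × 14 / 13 = 66.77.
Nearest multiple of 2: 66.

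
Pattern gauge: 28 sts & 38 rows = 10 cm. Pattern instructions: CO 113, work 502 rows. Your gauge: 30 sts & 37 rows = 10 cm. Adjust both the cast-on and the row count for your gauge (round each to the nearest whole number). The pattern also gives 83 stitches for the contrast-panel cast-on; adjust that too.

Cast on 121 stitches; work 489 rows; contrast-panel cast-on 89 stitches.

Stitches: 113 × 30/28 = 121.07 → 121.
Rows: 502 × 37/38 = 488.79 → 489.
contrast-panel cast-on: 83 × 30/28 = 88.93 → 89.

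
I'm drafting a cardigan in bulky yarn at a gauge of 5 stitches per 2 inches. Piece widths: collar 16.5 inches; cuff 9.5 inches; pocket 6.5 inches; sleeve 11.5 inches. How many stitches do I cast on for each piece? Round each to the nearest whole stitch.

Rate = 5/2 = 2.5 sts per in.
collar: 16.5 × 2.5 = 41.25 → 41.
cuff: 9.5 × 2.5 = 23.75 → 24.
pocket: 6.5 × 2.5 = 16.25 → 16.
sleeve: 11.5 × 2.5 = 28.75 → 29.

collar 41; cuff 24; pocket 16; sleeve 29.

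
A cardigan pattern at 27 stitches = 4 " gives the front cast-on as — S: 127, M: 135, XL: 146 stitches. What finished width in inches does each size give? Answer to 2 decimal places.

27/4 = 6.75 sts per in.
S: 127 / 6.75 = 18.815 → 18.81 in.
M: 135 / 6.75 = 20.000 → 20.00 in.
XL: 146 / 6.75 = 21.630 → 21.63 in.

S 18.81 inches; M 20.00 inches; XL 21.63 inches.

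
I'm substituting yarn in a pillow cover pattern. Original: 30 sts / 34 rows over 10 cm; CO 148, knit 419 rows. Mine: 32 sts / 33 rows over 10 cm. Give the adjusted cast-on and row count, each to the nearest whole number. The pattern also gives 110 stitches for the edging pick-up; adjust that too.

Cast on 158 stitches; work 407 rows; edging pick-up 117 stitches.

Stitches: 148 × 32/30 = 157.87 → 158.
Rows: 419 × 33/34 = 406.68 → 407.
edging pick-up: 110 × 32/30 = 117.33 → 117.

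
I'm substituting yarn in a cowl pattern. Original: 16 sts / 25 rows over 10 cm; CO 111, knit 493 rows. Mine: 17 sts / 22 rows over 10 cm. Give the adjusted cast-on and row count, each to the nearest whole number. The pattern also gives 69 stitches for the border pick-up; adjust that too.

Stitches: 111 × 17/16 = 117.94 → 118.
Rows: 493 × 22/25 = 433.84 → 434.
border pick-up: 69 × 17/16 = 73.31 → 73.

Cast on 118 stitches; work 434 rows; border pick-up 73 stitches.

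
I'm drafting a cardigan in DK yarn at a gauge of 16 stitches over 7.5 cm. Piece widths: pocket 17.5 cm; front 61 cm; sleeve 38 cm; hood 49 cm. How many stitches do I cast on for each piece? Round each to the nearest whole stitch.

Rate = 16/7.5 = 2.133 sts per cm.
pocket: 17.5 × 2.133 = 37.33 → 37.
front: 61 × 2.133 = 130.13 → 130.
sleeve: 38 × 2.133 = 81.07 → 81.
hood: 49 × 2.133 = 104.53 → 105.

pocket 37; front 130; sleeve 81; hood 105.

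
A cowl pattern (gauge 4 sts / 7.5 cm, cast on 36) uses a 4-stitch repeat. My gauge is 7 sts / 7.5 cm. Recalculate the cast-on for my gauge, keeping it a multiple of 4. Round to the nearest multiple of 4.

Cast on 64 stitches.

36 × 7 / 4 = 63.00.
Nearest multiple of 4: 64.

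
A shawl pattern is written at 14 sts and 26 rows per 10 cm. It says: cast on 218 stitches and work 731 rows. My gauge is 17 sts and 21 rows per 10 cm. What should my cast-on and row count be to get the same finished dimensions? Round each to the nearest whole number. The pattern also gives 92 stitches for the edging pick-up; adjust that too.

Stitches: 218 × 17/14 = 264.71 → 265.
Rows: 731 × 21/26 = 590.42 → 590.
edging pick-up: 92 × 17/14 = 111.71 → 112.

Cast on 265 stitches; work 590 rows; edging pick-up 112 stitches.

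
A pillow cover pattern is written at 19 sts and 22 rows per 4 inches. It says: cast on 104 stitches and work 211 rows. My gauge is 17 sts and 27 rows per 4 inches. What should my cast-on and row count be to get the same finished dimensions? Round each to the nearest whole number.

Stitches: 104 × 17/19 = 93.05 → 93.
Rows: 211 × 27/22 = 258.95 → 259.

Cast on 93 stitches; work 259 rows.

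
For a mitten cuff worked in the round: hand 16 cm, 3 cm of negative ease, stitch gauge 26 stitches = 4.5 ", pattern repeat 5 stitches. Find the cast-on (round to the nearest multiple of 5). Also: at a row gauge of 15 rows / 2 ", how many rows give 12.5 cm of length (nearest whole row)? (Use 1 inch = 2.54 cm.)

Finished = 16 − 3 = 13 cm.
13 cm × 1/2.54 = 5.12 inches.
26/4.5 = 5.778 sts per in; 5.12 × 5.778 = 29.57 sts.
Nearest multiple of 5 → 30.
12.5 cm = 4.92 inches; × 7.5 = 36.91 → 37 rows.

Cast on 30 stitches; work 37 rows.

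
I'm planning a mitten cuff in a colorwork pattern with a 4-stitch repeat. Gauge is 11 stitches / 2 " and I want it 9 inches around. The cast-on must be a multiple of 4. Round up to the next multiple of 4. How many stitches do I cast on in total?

11 / 2 = 5.5 sts per inch.
9 × 5.5 = 49.50 sts.
Next multiple of 4: 52.

CO 52 sts.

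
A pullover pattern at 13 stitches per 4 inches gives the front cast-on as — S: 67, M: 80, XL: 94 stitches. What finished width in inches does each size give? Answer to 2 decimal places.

13/4 = 3.25 sts per in.
S: 67 / 3.25 = 20.615 → 20.62 in.
M: 80 / 3.25 = 24.615 → 24.62 in.
XL: 94 / 3.25 = 28.923 → 28.92 in.

S 20.62 inches; M 24.62 inches; XL 28.92 inches.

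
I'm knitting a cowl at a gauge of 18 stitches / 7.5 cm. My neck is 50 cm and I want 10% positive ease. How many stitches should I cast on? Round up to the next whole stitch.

CO 132 sts.

Finished = 50 × 1.10 = 55.00 cm.
18 / 7.5 = 2.4 sts per cm.
55.00 × 2.4 = 132.00 sts.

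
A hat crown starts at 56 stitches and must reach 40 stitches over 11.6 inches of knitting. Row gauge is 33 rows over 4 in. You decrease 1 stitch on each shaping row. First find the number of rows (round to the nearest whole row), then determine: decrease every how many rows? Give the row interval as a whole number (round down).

Rows = 11.6 × 8.25 = 95.7 → 96 rows.
Stitches to remove: 16 → 16 shaping rows (at 1 st each).
96 / 16 = 6.00 → every 6 rows.

Decrease every 6th row.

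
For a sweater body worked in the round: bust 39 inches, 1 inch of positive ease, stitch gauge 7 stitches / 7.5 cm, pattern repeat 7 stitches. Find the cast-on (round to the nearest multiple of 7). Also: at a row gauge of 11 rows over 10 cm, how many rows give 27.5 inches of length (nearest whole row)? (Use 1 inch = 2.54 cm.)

Finished = 39 + 1 = 40 inches.
40 inches × 2.54 = 101.60 cm.
7/7.5 = 0.933 sts per cm; 101.60 × 0.933 = 94.83 sts.
Nearest multiple of 7 → 98.
27.5 inches = 69.85 cm; × 1.1 = 76.83 → 77 rows.

Cast on 98 stitches; work 77 rows.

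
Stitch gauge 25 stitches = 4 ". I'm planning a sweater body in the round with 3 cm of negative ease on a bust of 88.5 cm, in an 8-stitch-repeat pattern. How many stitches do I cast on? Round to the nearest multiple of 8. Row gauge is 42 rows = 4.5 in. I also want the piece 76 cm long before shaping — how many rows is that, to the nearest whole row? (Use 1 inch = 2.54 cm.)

Cast on 208 stitches; work 279 rows.

Finished = 88.5 − 3 = 85.5 cm.
85.5 cm × 1/2.54 = 33.66 inches.
25/4 = 6.25 sts per in; 33.66 × 6.25 = 210.38 sts.
Nearest multiple of 8 → 208.
76 cm = 29.92 inches; × 9.333 = 279.27 → 279 rows.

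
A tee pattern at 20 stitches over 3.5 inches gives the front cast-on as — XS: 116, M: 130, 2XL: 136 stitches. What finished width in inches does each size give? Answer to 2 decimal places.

20/3.5 = 5.714 sts per in.
XS: 116 / 5.714 = 20.300 → 20.30 in.
M: 130 / 5.714 = 22.750 → 22.75 in.
2XL: 136 / 5.714 = 23.800 → 23.80 in.

XS 20.30 inches; M 22.75 inches; 2XL 23.80 inches.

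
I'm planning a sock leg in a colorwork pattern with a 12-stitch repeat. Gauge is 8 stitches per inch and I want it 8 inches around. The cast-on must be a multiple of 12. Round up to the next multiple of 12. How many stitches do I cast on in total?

Cast on 72 stitches.

8 / 1 = 8 sts per inch.
8 × 8 = 64.00 sts.
Next multiple of 12: 72.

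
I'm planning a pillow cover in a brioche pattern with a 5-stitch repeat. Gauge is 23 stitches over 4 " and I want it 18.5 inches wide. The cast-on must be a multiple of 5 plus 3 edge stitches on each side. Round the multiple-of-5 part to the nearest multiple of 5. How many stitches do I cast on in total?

23 / 4 = 5.75 sts per inch.
18.5 × 5.75 = 106.38 sts.
Less 6 edge sts → 100.38 for the repeat.
Nearest multiple of 5: 100.
Add back 6 edge sts → 106.

CO 106 sts.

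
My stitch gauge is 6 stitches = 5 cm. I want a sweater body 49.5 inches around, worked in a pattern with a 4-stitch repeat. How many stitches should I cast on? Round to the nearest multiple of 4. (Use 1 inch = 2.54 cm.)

152 stitches.

49.5 in = 49.5 × 2.54 = 125.73 cm.
6 / 5 = 1.2 sts/cm.
125.73 × 1.2 = 150.88 sts.
→ 152.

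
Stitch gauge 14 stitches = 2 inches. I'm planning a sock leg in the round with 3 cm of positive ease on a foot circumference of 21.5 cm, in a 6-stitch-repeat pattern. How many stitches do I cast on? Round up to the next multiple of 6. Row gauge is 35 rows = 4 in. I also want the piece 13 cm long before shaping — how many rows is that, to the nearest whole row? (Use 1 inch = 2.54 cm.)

Finished = 21.5 + 3 = 24.5 cm.
24.5 cm × 1/2.54 = 9.65 inches.
14/2 = 7 sts per in; 9.65 × 7 = 67.52 sts.
Next multiple of 6 → 72.
13 cm = 5.12 inches; × 8.75 = 44.78 → 45 rows.

Cast on 72 stitches; work 45 rows.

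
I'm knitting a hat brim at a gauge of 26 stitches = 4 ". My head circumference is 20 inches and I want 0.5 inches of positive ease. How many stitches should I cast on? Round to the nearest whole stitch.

133 stitches.

Finished = 20 + 0.5 = 20.5 in.
26 / 4 = 6.5 sts per inch.
20.50 × 6.5 = 133.25 sts.
→ 133 sts.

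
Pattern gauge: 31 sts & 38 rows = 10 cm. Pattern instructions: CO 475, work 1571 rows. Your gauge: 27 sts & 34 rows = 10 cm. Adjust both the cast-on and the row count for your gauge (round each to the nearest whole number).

Cast on 414 stitches; work 1406 rows.

Stitches: 475 × 27/31 = 413.71 → 414.
Rows: 1571 × 34/38 = 1405.63 → 1406.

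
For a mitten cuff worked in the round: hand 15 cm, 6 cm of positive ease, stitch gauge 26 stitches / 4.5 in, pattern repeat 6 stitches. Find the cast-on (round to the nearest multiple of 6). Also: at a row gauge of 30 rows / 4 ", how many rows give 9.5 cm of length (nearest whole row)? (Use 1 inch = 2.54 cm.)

Finished = 15 + 6 = 21 cm.
21 cm × 1/2.54 = 8.27 inches.
26/4.5 = 5.778 sts per in; 8.27 × 5.778 = 47.77 sts.
Nearest multiple of 6 → 48.
9.5 cm = 3.74 inches; × 7.5 = 28.05 → 28 rows.

Cast on 48 stitches; work 28 rows.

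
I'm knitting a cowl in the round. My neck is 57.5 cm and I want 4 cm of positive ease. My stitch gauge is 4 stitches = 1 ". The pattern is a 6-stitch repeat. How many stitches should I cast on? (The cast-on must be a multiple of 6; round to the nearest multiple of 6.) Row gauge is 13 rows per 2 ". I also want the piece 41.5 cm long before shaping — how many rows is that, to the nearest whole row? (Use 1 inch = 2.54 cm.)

Finished = 57.5 + 4 = 61.5 cm.
61.5 cm × 1/2.54 = 24.21 inches.
4/1 = 4 sts per in; 24.21 × 4 = 96.85 sts.
Nearest multiple of 6 → 96.
41.5 cm = 16.34 inches; × 6.5 = 106.20 → 106 rows.

Cast on 96 stitches; work 106 rows.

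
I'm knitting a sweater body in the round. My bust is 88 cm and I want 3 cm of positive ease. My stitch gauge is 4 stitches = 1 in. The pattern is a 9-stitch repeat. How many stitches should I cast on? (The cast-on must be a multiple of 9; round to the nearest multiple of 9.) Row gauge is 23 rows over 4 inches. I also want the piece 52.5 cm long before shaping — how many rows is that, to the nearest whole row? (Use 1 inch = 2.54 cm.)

Finished = 88 + 3 = 91 cm.
91 cm × 1/2.54 = 35.83 inches.
4/1 = 4 sts per in; 35.83 × 4 = 143.31 sts.
Nearest multiple of 9 → 144.
52.5 cm = 20.67 inches; × 5.75 = 118.85 → 119 rows.

Cast on 144 stitches; work 119 rows.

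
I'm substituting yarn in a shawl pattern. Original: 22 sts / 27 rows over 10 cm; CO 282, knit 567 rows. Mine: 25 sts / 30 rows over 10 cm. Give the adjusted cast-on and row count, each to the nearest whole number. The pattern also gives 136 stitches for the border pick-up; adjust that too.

Cast on 320 stitches; work 630 rows; border pick-up 155 stitches.

Stitches: 282 × 25/22 = 320.45 → 320.
Rows: 567 × 30/27 = 630.00 → 630.
border pick-up: 136 × 25/22 = 154.55 → 155.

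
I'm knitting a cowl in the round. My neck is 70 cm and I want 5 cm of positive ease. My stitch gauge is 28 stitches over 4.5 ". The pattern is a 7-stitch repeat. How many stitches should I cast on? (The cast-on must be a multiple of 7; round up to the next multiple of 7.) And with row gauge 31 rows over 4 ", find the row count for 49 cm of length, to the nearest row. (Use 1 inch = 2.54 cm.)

Finished = 70 + 5 = 75 cm.
75 cm × 1/2.54 = 29.53 inches.
28/4.5 = 6.222 sts per in; 29.53 × 6.222 = 183.73 sts.
Next multiple of 7 → 189.
49 cm = 19.29 inches; × 7.75 = 149.51 → 150 rows.

Cast on 189 stitches; work 150 rows.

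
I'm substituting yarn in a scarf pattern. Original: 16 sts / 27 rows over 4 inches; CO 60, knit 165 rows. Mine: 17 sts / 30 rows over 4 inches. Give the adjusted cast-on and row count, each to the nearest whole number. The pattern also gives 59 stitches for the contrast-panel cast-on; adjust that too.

Cast on 64 stitches; work 183 rows; contrast-panel cast-on 63 stitches.

Stitches: 60 × 17/16 = 63.75 → 64.
Rows: 165 × 30/27 = 183.33 → 183.
contrast-panel cast-on: 59 × 17/16 = 62.69 → 63.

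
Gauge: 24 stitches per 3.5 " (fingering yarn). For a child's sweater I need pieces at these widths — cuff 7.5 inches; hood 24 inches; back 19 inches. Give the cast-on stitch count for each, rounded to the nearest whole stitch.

cuff 51; hood 165; back 130.

Rate = 24/3.5 = 6.857 sts per in.
cuff: 7.5 × 6.857 = 51.43 → 51.
hood: 24 × 6.857 = 164.57 → 165.
back: 19 × 6.857 = 130.29 → 130.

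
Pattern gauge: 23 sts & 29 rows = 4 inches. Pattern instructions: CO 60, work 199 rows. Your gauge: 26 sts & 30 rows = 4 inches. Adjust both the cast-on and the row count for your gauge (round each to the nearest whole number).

Stitches: 60 × 26/23 = 67.83 → 68.
Rows: 199 × 30/29 = 205.86 → 206.

Cast on 68 stitches; work 206 rows.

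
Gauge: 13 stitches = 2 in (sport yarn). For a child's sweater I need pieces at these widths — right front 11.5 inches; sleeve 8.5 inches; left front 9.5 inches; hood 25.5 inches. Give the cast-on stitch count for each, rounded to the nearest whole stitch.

right front 75; sleeve 55; left front 62; hood 166.

Rate = 13/2 = 6.5 sts per in.
right front: 11.5 × 6.5 = 74.75 → 75.
sleeve: 8.5 × 6.5 = 55.25 → 55.
left front: 9.5 × 6.5 = 61.75 → 62.
hood: 25.5 × 6.5 = 165.75 → 166.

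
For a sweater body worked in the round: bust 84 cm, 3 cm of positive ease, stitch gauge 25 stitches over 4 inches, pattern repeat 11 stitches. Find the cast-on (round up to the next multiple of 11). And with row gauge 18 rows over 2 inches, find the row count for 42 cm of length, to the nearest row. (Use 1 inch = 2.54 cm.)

Finished = 84 + 3 = 87 cm.
87 cm × 1/2.54 = 34.25 inches.
25/4 = 6.25 sts per in; 34.25 × 6.25 = 214.07 sts.
Next multiple of 11 → 220.
42 cm = 16.54 inches; × 9 = 148.82 → 149 rows.

Cast on 220 stitches; work 149 rows.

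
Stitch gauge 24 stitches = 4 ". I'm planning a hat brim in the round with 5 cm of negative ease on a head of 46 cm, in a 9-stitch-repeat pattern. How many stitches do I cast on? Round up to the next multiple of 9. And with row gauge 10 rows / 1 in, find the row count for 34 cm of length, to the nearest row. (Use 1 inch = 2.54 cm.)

Cast on 99 stitches; work 134 rows.

Finished = 46 − 5 = 41 cm.
41 cm × 1/2.54 = 16.14 inches.
24/4 = 6 sts per in; 16.14 × 6 = 96.85 sts.
Next multiple of 9 → 99.
34 cm = 13.39 inches; × 10 = 133.86 → 134 rows.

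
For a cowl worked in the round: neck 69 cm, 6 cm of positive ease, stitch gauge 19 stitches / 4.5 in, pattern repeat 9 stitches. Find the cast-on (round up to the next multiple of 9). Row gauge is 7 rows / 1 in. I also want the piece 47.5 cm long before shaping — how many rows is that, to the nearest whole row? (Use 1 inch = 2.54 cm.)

Finished = 69 + 6 = 75 cm.
75 cm × 1/2.54 = 29.53 inches.
19/4.5 = 4.222 sts per in; 29.53 × 4.222 = 124.67 sts.
Next multiple of 9 → 126.
47.5 cm = 18.70 inches; × 7 = 130.91 → 131 rows.

Cast on 126 stitches; work 131 rows.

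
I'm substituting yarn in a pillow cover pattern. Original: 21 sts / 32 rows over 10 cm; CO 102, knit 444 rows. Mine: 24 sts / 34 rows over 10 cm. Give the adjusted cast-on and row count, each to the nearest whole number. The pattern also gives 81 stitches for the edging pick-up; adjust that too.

Stitches: 102 × 24/21 = 116.57 → 117.
Rows: 444 × 34/32 = 471.75 → 472.
edging pick-up: 81 × 24/21 = 92.57 → 93.

Cast on 117 stitches; work 472 rows; edging pick-up 93 stitches.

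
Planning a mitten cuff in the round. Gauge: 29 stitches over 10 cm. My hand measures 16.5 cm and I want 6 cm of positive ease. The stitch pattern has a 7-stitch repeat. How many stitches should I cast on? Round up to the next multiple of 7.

Cast on 70 stitches.

Finished = 16.5 + 6 = 22.5 cm.
29 / 10 = 2.9 sts/cm.
22.5 × 2.9 = 65.25 sts.
Next multiple of 7: 70.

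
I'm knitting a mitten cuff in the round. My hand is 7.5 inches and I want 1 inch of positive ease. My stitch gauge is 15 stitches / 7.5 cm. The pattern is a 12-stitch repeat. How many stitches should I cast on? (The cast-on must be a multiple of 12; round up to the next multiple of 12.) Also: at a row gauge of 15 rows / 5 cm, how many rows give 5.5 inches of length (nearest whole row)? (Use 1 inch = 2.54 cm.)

Cast on 48 stitches; work 42 rows.

Finished = 7.5 + 1 = 8.5 inches.
8.5 inches × 2.54 = 21.59 cm.
15/7.5 = 2 sts per cm; 21.59 × 2 = 43.18 sts.
Next multiple of 12 → 48.
5.5 inches = 13.97 cm; × 3 = 41.91 → 42 rows.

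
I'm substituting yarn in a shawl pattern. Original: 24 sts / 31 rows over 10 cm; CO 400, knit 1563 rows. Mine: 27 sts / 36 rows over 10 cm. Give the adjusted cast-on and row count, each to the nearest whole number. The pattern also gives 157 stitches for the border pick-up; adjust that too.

Cast on 450 stitches; work 1815 rows; border pick-up 177 stitches.

Stitches: 400 × 27/24 = 450.00 → 450.
Rows: 1563 × 36/31 = 1815.10 → 1815.
border pick-up: 157 × 27/24 = 176.62 → 177.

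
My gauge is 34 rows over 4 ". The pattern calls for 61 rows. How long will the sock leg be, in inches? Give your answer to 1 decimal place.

7.2 inches.

34 rows / 4 inch = 8.5 rows per inch.
61 / 8.5 = 7.18 inches.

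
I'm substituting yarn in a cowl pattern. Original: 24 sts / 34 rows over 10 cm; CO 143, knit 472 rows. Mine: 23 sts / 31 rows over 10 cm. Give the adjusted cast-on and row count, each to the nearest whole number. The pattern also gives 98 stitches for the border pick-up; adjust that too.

Stitches: 143 × 23/24 = 137.04 → 137.
Rows: 472 × 31/34 = 430.35 → 430.
border pick-up: 98 × 23/24 = 93.92 → 94.

Cast on 137 stitches; work 430 rows; border pick-up 94 stitches.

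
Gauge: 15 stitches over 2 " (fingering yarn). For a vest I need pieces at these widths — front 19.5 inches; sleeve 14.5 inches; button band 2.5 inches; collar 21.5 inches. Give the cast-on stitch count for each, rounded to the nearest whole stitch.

front 146; sleeve 109; button band 19; collar 161.

Rate = 15/2 = 7.5 sts per in.
front: 19.5 × 7.5 = 146.25 → 146.
sleeve: 14.5 × 7.5 = 108.75 → 109.
button band: 2.5 × 7.5 = 18.75 → 19.
collar: 21.5 × 7.5 = 161.25 → 161.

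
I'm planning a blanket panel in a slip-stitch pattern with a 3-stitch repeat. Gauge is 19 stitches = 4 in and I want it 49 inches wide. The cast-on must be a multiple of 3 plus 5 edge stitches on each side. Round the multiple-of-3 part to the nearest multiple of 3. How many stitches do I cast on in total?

19 / 4 = 4.75 sts per inch.
49 × 4.75 = 232.75 sts.
Less 10 edge sts → 222.75 for the repeat.
Nearest multiple of 3: 222.
Add back 10 edge sts → 232.

Cast on 232 stitches.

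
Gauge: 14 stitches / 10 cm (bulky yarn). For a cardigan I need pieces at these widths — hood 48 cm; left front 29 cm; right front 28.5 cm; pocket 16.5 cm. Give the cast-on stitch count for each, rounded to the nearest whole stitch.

hood 67; left front 41; right front 40; pocket 23.

Rate = 14/10 = 1.4 sts per cm.
hood: 48 × 1.4 = 67.20 → 67.
left front: 29 × 1.4 = 40.60 → 41.
right front: 28.5 × 1.4 = 39.90 → 40.
pocket: 16.5 × 1.4 = 23.10 → 23.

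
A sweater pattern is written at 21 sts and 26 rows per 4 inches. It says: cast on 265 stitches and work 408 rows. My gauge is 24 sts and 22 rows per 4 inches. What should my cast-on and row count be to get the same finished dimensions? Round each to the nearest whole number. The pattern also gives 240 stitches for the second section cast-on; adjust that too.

Cast on 303 stitches; work 345 rows; second section cast-on 274 stitches.

Stitches: 265 × 24/21 = 302.86 → 303.
Rows: 408 × 22/26 = 345.23 → 345.
second section cast-on: 240 × 24/21 = 274.29 → 274.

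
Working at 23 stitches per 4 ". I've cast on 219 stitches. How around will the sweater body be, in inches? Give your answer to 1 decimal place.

23 stitches / 4 inch = 5.75 stitches per inch.
219 / 5.75 = 38.09 inches.

38.1 inches.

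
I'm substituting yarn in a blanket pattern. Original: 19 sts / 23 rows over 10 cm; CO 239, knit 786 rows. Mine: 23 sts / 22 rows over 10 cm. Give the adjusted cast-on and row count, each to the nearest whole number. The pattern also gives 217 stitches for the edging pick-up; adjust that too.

Cast on 289 stitches; work 752 rows; edging pick-up 263 stitches.

Stitches: 239 × 23/19 = 289.32 → 289.
Rows: 786 × 22/23 = 751.83 → 752.
edging pick-up: 217 × 23/19 = 262.68 → 263.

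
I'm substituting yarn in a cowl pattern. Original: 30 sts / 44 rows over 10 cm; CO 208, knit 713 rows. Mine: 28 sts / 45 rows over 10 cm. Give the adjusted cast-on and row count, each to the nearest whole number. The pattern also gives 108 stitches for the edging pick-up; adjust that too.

Cast on 194 stitches; work 729 rows; edging pick-up 101 stitches.

Stitches: 208 × 28/30 = 194.13 → 194.
Rows: 713 × 45/44 = 729.20 → 729.
edging pick-up: 108 × 28/30 = 100.80 → 101.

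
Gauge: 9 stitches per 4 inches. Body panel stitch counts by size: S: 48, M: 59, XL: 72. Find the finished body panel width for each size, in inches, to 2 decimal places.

9/4 = 2.25 sts per in.
S: 48 / 2.25 = 21.333 → 21.33 in.
M: 59 / 2.25 = 26.222 → 26.22 in.
XL: 72 / 2.25 = 32.000 → 32.00 in.

S 21.33 inches; M 26.22 inches; XL 32.00 inches.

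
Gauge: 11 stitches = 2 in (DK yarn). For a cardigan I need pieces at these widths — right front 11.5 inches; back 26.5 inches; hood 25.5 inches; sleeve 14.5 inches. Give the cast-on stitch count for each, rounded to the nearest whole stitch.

Rate = 11/2 = 5.5 sts per in.
right front: 11.5 × 5.5 = 63.25 → 63.
back: 26.5 × 5.5 = 145.75 → 146.
hood: 25.5 × 5.5 = 140.25 → 140.
sleeve: 14.5 × 5.5 = 79.75 → 80.

right front 63; back 146; hood 140; sleeve 80.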